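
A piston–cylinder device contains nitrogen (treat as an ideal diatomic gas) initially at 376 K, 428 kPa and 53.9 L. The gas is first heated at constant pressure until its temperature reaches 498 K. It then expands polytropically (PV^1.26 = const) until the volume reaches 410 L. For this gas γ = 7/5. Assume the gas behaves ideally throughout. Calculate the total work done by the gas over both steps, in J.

n = P₁V₁/(RT₁) = 428×53.9/(8.314×376) = 7.38 mol.
Step 1 — Isobaric: P stays 428 kPa; V/T = const ⇒ T₂ = 498 K, V₂ = 71.4 L.
W = PΔV = 428×(71.4−53.9) kPa·L = 7490 J.
ΔU = nCvΔT = 7.38×20.8×(498−376) = 18700 J.
Q = ΔU + W = nCpΔT = 26200 J.
State after step 1: P = 428 kPa, V = 71.4 L, T = 498 K.
Step 2 — Polytropic n=1.26: T₂ = T₁(V₁/V₂)^(n−1) = 498×(0.174)^0.26 = 316 K; P₂ = P₁(V₁/V₂)^n = 47.3 kPa.
W = (P₁V₁−P₂V₂)/(n−1) = (428×71.4−47.3×410)/0.26 = 42900 J.
ΔU = nCvΔT = 7.38×20.8×(316−498) = -27900 J.
Q = ΔU + W = 15000 J.
Net over both steps: W = 50400 J, Q = 41200 J, ΔU = -9190 J.

50400 J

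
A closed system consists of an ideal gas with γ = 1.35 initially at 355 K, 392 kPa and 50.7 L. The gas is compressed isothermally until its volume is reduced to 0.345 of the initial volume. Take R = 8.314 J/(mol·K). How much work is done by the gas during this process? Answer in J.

n = P₁V₁/(RT₁) = 392×50.7/(8.314×355) = 6.73 mol.
Isothermal: T stays 355 K; PV = const ⇒ V₂ = 17.5 L, P₂ = 1140 kPa.
W = nRT ln(V₂/V₁) = 6.73×8.314×355×ln(0.345) = -21200 J.

-21200 J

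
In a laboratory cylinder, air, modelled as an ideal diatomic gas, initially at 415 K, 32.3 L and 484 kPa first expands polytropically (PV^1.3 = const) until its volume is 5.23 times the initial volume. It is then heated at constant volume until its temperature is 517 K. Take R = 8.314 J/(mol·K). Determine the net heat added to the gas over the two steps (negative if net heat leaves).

n = P₁V₁/(RT₁) = 484×32.3/(8.314×415) = 4.53 mol.
Step 1 — Polytropic n=1.3: T₂ = T₁(V₁/V₂)^(n−1) = 415×(0.191)^0.30 = 253 K; P₂ = P₁(V₁/V₂)^n = 56.3 kPa.
W = (P₁V₁−P₂V₂)/(n−1) = (484×32.3−56.3×169)/0.30 = 20400 J.
ΔU = nCvΔT = 4.53×20.8×(253−415) = -15300 J.
Q = ΔU + W = 5100 J.
State after step 1: P = 56.3 kPa, V = 169 L, T = 253 K.
Step 2 — Isochoric: V stays 169 L; P/T = const ⇒ T₂ = 517 K, P₂ = 115 kPa.
W = 0 (no volume change).
ΔU = nCvΔT = 4.53×20.8×(517−253) = 24900 J.
Q = ΔU = 24900 J.
Net over both steps: W = 20400 J, Q = 30000 J, ΔU = 9610 J.

30000 J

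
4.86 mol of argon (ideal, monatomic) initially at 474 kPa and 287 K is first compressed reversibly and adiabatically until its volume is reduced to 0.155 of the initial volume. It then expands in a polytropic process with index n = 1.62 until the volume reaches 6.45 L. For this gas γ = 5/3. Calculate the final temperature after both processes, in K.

716 K

V₁ = nRT₁/P₁ = 4.86×8.314×287/474 = 24.5 L.
Step 1 — Adiabatic: TV^(γ−1) = const ⇒ T₂ = 287×(6.45)^0.667 = 995 K; PV^γ = const ⇒ P₂ = 10600 kPa.
ΔU = nCvΔT = 4.86×12.5×(995−287) = 42900 J.
Q = 0 for an adiabatic process, so W = −ΔU = -42900 J.
State after step 1: P = 10600 kPa, V = 3.79 L, T = 995 K.
Step 2 — Polytropic n=1.62: T₂ = T₁(V₁/V₂)^(n−1) = 995×(0.588)^0.62 = 716 K; P₂ = P₁(V₁/V₂)^n = 4480 kPa.
W = (P₁V₁−P₂V₂)/(n−1) = (10600×3.79−4480×6.45)/0.62 = 18200 J.
ΔU = nCvΔT = 4.86×12.5×(716−995) = -16900 J.
Q = ΔU + W = 1270 J.
Net over both steps: W = -24700 J, Q = 1270 J, ΔU = 26000 J.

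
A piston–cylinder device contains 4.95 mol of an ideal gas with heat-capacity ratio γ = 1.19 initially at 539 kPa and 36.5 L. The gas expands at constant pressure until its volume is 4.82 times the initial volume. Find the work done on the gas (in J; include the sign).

T₁ = P₁V₁/(nR) = 539×36.5/(4.95×8.314) = 478 K.
Isobaric: P stays 539 kPa; V/T = const ⇒ T₂ = 2300 K, V₂ = 176 L.
W = PΔV = 539×(176−36.5) kPa·L = 75200 J.
Work done on the gas = −W_by = -75200 J.

-75200 J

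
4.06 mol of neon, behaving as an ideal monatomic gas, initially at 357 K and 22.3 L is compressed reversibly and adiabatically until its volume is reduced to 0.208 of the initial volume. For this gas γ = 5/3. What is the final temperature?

P₁ = nRT₁/V₁ = 4.06×8.314×357/22.3 = 540 kPa.
Adiabatic: TV^(γ−1) = const ⇒ T₂ = 357×(4.81)^0.667 = 1020 K; PV^γ = const ⇒ P₂ = 7400 kPa.

1020 K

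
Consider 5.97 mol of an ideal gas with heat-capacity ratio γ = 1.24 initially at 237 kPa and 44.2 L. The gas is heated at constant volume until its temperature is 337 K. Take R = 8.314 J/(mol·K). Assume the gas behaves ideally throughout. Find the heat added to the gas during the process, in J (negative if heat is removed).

26000 J

T₁ = P₁V₁/(nR) = 237×44.2/(5.97×8.314) = 211 K.
Isochoric: V stays 44.2 L; P/T = const ⇒ T₂ = 337 K, P₂ = 378 kPa.
W = 0 (no volume change).
ΔU = nCvΔT = 5.97×34.6×(337−211) = 26000 J.
Q = ΔU = 26000 J.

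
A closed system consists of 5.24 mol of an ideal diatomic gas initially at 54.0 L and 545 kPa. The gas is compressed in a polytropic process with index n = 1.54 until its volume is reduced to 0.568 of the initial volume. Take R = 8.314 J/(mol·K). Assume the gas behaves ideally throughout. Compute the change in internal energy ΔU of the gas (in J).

T₁ = P₁V₁/(nR) = 545×54.0/(5.24×8.314) = 676 K.
Polytropic n=1.54: T₂ = T₁(V₁/V₂)^(n−1) = 676×(1.76)^0.54 = 917 K; P₂ = P₁(V₁/V₂)^n = 1300 kPa.
For an ideal gas ΔU = nCvΔT with Cv = (5/2)R = 20.8 J/(mol·K).
ΔU = 5.24×20.8×(917−676) = 26300 J.

26300 J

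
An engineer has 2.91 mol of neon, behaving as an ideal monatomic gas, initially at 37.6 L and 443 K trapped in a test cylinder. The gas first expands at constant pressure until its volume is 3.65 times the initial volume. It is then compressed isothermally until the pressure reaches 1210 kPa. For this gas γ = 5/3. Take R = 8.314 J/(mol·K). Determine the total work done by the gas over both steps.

-28200 J

P₁ = nRT₁/V₁ = 2.91×8.314×443/37.6 = 285 kPa.
Step 1 — Isobaric: P stays 285 kPa; V/T = const ⇒ T₂ = 1620 K, V₂ = 137 L.
W = PΔV = 285×(137−37.6) kPa·L = 28400 J.
ΔU = nCvΔT = 2.91×12.5×(1620−443) = 42600 J.
Q = ΔU + W = nCpΔT = 71000 J.
State after step 1: P = 285 kPa, V = 137 L, T = 1620 K.
Step 2 — Isothermal: T stays 1620 K; PV = const ⇒ V₂ = 32.3 L, P₂ = 1210 kPa.
ΔU = 0 (ideal gas, T constant).
W = nRT ln(V₂/V₁) = 2.91×8.314×1620×ln(0.236) = -56600 J.
Q = ΔU + W = -56600 J.
Net over both steps: W = -28200 J, Q = 14400 J, ΔU = 42600 J.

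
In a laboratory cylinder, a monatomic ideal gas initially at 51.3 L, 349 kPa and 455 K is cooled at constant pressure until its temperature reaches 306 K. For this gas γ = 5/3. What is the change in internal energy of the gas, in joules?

-8790 J

n = P₁V₁/(RT₁) = 349×51.3/(8.314×455) = 4.73 mol.
Isobaric: P stays 349 kPa; V/T = const ⇒ T₂ = 306 K, V₂ = 34.5 L.
For an ideal gas ΔU = nCvΔT with Cv = (3/2)R = 12.5 J/(mol·K).
ΔU = 4.73×12.5×(306−455) = -8790 J.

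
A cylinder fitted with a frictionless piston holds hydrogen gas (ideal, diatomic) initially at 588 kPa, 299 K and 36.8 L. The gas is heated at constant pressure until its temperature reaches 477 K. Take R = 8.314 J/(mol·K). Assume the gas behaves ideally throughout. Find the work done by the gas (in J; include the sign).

n = P₁V₁/(RT₁) = 588×36.8/(8.314×299) = 8.70 mol.
Isobaric: P stays 588 kPa; V/T = const ⇒ T₂ = 477 K, V₂ = 58.7 L.
W = PΔV = 588×(58.7−36.8) kPa·L = 12900 J.

12900 J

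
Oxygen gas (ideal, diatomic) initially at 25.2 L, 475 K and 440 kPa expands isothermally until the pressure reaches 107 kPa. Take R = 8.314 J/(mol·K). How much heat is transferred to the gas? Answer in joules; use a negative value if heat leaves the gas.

15700 J

n = P₁V₁/(RT₁) = 440×25.2/(8.314×475) = 2.81 mol.
Isothermal: T stays 475 K; PV = const ⇒ V₂ = 104 L, P₂ = 107 kPa.
ΔU = 0 (ideal gas, T constant).
W = nRT ln(V₂/V₁) = 2.81×8.314×475×ln(4.11) = 15700 J.
Q = ΔU + W = 15700 J.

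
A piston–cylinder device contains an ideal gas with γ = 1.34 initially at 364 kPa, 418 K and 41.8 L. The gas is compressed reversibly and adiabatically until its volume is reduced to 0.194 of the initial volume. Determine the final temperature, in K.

Adiabatic: TV^(γ−1) = const ⇒ T₂ = 418×(5.15)^0.340 = 730 K; PV^γ = const ⇒ P₂ = 3280 kPa.

730 K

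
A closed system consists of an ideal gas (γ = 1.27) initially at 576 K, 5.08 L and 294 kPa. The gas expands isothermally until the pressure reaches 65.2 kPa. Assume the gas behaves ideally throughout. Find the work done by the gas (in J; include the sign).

n = P₁V₁/(RT₁) = 294×5.08/(8.314×576) = 0.312 mol.
Isothermal: T stays 576 K; PV = const ⇒ V₂ = 22.9 L, P₂ = 65.2 kPa.
W = nRT ln(V₂/V₁) = 0.312×8.314×576×ln(4.51) = 2250 J.

2250 J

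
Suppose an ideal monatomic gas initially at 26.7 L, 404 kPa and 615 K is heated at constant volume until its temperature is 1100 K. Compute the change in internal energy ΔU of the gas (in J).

12800 J

n = P₁V₁/(RT₁) = 404×26.7/(8.314×615) = 2.11 mol.
Isochoric: V stays 26.7 L; P/T = const ⇒ T₂ = 1100 K, P₂ = 723 kPa.
For an ideal gas ΔU = nCvΔT with Cv = (3/2)R = 12.5 J/(mol·K).
ΔU = 2.11×12.5×(1100−615) = 12800 J.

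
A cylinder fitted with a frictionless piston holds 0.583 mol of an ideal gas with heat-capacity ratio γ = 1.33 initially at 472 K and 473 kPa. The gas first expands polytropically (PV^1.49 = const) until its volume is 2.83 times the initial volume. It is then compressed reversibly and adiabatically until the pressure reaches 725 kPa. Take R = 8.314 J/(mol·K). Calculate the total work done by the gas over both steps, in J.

-772 J

V₁ = nRT₁/P₁ = 0.583×8.314×472/473 = 4.84 L.
Step 1 — Polytropic n=1.49: T₂ = T₁(V₁/V₂)^(n−1) = 472×(0.353)^0.49 = 284 K; P₂ = P₁(V₁/V₂)^n = 100 kPa.
W = (P₁V₁−P₂V₂)/(n−1) = (473×4.84−100×13.7)/0.49 = 1860 J.
ΔU = nCvΔT = 0.583×25.2×(284−472) = -2770 J.
Q = ΔU + W = -904 J.
State after step 1: P = 100 kPa, V = 13.7 L, T = 284 K.
Step 2 — Adiabatic: T₂/T₁ = (P₂/P₁)^((γ−1)/γ) ⇒ T₂ = 284×(7.22)^0.248 = 463 K; V₂ = 3.10 L.
ΔU = nCvΔT = 0.583×25.2×(463−284) = 2640 J.
Q = 0 for an adiabatic process, so W = −ΔU = -2640 J.
Net over both steps: W = -772 J, Q = -904 J, ΔU = -132 J.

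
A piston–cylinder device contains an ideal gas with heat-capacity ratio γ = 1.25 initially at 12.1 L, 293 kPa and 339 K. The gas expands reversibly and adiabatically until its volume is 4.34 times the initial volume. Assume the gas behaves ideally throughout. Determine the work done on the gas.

-4360 J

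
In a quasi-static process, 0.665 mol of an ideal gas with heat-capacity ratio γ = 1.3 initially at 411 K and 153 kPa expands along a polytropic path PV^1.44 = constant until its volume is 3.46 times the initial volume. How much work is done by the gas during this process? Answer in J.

2170 J

V₁ = nRT₁/P₁ = 0.665×8.314×411/153 = 14.9 L.
Polytropic n=1.44: T₂ = T₁(V₁/V₂)^(n−1) = 411×(0.289)^0.44 = 238 K; P₂ = P₁(V₁/V₂)^n = 25.6 kPa.
W = (P₁V₁−P₂V₂)/(n−1) = (153×14.9−25.6×51.4)/0.44 = 2170 J.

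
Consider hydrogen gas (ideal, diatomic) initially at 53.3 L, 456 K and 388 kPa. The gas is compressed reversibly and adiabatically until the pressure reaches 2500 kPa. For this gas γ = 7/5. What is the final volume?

Adiabatic: T₂/T₁ = (P₂/P₁)^((γ−1)/γ) ⇒ T₂ = 456×(6.44)^0.286 = 776 K; V₂ = 14.1 L.

14.1 L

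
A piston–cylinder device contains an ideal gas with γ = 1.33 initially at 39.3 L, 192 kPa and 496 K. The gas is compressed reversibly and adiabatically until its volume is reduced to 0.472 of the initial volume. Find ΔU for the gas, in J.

6430 J

n = P₁V₁/(RT₁) = 192×39.3/(8.314×496) = 1.83 mol.
Adiabatic: TV^(γ−1) = const ⇒ T₂ = 496×(2.12)^0.330 = 635 K; PV^γ = const ⇒ P₂ = 521 kPa.
For an ideal gas ΔU = nCvΔT with Cv = R/(γ−1) = 25.2 J/(mol·K).
ΔU = 1.83×25.2×(635−496) = 6430 J.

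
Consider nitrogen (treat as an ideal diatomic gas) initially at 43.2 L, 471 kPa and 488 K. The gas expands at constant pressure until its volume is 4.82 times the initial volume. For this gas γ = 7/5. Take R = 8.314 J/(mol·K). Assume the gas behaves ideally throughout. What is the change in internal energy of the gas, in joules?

n = P₁V₁/(RT₁) = 471×43.2/(8.314×488) = 5.02 mol.
Isobaric: P stays 471 kPa; V/T = const ⇒ T₂ = 2350 K, V₂ = 208 L.
For an ideal gas ΔU = nCvΔT with Cv = (5/2)R = 20.8 J/(mol·K).
ΔU = 5.02×20.8×(2350−488) = 194000 J.

194000 J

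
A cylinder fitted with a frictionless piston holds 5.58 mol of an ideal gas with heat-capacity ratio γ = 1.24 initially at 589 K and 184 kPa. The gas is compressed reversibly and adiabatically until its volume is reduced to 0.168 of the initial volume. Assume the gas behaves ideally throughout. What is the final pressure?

V₁ = nRT₁/P₁ = 5.58×8.314×589/184 = 149 L.
Adiabatic: TV^(γ−1) = const ⇒ T₂ = 589×(5.95)^0.240 = 904 K; PV^γ = const ⇒ P₂ = 1680 kPa.

1680 kPa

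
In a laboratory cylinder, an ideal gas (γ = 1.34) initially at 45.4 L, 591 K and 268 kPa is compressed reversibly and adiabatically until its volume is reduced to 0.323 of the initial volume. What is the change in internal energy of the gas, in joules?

16800 J

n = P₁V₁/(RT₁) = 268×45.4/(8.314×591) = 2.48 mol.
Adiabatic: TV^(γ−1) = const ⇒ T₂ = 591×(3.10)^0.340 = 868 K; PV^γ = const ⇒ P₂ = 1220 kPa.
For an ideal gas ΔU = nCvΔT with Cv = R/(γ−1) = 24.5 J/(mol·K).
ΔU = 2.48×24.5×(868−591) = 16800 J.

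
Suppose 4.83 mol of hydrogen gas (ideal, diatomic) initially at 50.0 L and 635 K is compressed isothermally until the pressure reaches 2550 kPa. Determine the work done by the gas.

P₁ = nRT₁/V₁ = 4.83×8.314×635/50.0 = 510 kPa.
Isothermal: T stays 635 K; PV = const ⇒ V₂ = 10.0 L, P₂ = 2550 kPa.
W = nRT ln(V₂/V₁) = 4.83×8.314×635×ln(0.200) = -41000 J.

-41000 J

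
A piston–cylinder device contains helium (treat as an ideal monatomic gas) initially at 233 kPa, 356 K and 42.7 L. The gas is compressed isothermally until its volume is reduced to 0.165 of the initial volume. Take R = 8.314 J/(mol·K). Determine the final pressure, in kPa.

1410 kPa

Isothermal: T stays 356 K; PV = const ⇒ V₂ = 7.05 L, P₂ = 1410 kPa.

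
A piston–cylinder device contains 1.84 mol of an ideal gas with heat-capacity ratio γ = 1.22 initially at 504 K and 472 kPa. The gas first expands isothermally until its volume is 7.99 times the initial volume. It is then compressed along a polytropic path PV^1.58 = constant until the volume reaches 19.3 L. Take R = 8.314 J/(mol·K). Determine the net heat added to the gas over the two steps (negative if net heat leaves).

60200 J

V₁ = nRT₁/P₁ = 1.84×8.314×504/472 = 16.3 L.
Step 1 — Isothermal: T stays 504 K; PV = const ⇒ V₂ = 131 L, P₂ = 59.1 kPa.
ΔU = 0 (ideal gas, T constant).
W = nRT ln(V₂/V₁) = 1.84×8.314×504×ln(7.99) = 16000 J.
Q = ΔU + W = 16000 J.
State after step 1: P = 59.1 kPa, V = 131 L, T = 504 K.
Step 2 — Polytropic n=1.58: T₂ = T₁(V₁/V₂)^(n−1) = 504×(6.76)^0.58 = 1530 K; P₂ = P₁(V₁/V₂)^n = 1210 kPa.
W = (P₁V₁−P₂V₂)/(n−1) = (59.1×131−1210×19.3)/0.58 = -27000 J.
ΔU = nCvΔT = 1.84×37.8×(1530−504) = 71100 J.
Q = ΔU + W = 44200 J.
Net over both steps: W = -11000 J, Q = 60200 J, ΔU = 71100 J.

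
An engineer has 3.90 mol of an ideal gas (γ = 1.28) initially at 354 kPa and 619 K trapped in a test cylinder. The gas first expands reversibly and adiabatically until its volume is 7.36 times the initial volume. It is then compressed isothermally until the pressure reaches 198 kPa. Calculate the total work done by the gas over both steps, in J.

8040 J

V₁ = nRT₁/P₁ = 3.90×8.314×619/354 = 56.7 L.
Step 1 — Adiabatic: TV^(γ−1) = const ⇒ T₂ = 619×(0.136)^0.280 = 354 K; PV^γ = const ⇒ P₂ = 27.5 kPa.
ΔU = nCvΔT = 3.90×29.7×(354−619) = -30700 J.
Q = 0 for an adiabatic process, so W = −ΔU = 30700 J.
State after step 1: P = 27.5 kPa, V = 417 L, T = 354 K.
Step 2 — Isothermal: T stays 354 K; PV = const ⇒ V₂ = 58.0 L, P₂ = 198 kPa.
ΔU = 0 (ideal gas, T constant).
W = nRT ln(V₂/V₁) = 3.90×8.314×354×ln(0.139) = -22700 J.
Q = ΔU + W = -22700 J.
Net over both steps: W = 8040 J, Q = -22700 J, ΔU = -30700 J.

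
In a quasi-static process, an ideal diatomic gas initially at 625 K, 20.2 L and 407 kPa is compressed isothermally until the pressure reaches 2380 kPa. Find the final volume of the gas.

Isothermal: T stays 625 K; PV = const ⇒ V₂ = 3.45 L, P₂ = 2380 kPa.

3.45 L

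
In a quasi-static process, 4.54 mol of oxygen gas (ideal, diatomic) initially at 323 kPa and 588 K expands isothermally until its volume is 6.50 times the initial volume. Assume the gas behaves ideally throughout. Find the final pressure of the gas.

49.7 kPa

V₁ = nRT₁/P₁ = 4.54×8.314×588/323 = 68.7 L.
Isothermal: T stays 588 K; PV = const ⇒ V₂ = 447 L, P₂ = 49.7 kPa.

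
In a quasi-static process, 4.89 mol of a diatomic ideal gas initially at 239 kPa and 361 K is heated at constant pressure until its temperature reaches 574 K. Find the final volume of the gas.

97.6 L

V₁ = nRT₁/P₁ = 4.89×8.314×361/239 = 61.4 L.
Isobaric: P stays 239 kPa; V/T = const ⇒ T₂ = 574 K, V₂ = 97.6 L.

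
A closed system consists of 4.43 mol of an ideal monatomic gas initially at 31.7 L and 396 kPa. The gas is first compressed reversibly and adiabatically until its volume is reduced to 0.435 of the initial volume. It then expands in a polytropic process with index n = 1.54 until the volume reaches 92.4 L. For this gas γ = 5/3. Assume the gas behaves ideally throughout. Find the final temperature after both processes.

T₁ = P₁V₁/(nR) = 396×31.7/(4.43×8.314) = 341 K.
Step 1 — Adiabatic: TV^(γ−1) = const ⇒ T₂ = 341×(2.30)^0.667 = 594 K; PV^γ = const ⇒ P₂ = 1590 kPa.
ΔU = nCvΔT = 4.43×12.5×(594−341) = 14000 J.
Q = 0 for an adiabatic process, so W = −ΔU = -14000 J.
State after step 1: P = 1590 kPa, V = 13.8 L, T = 594 K.
Step 2 — Polytropic n=1.54: T₂ = T₁(V₁/V₂)^(n−1) = 594×(0.149)^0.54 = 213 K; P₂ = P₁(V₁/V₂)^n = 84.7 kPa.
W = (P₁V₁−P₂V₂)/(n−1) = (1590×13.8−84.7×92.4)/0.54 = 26000 J.
ΔU = nCvΔT = 4.43×12.5×(213−594) = -21100 J.
Q = ΔU + W = 4940 J.
Net over both steps: W = 12000 J, Q = 4940 J, ΔU = -7090 J.

213 K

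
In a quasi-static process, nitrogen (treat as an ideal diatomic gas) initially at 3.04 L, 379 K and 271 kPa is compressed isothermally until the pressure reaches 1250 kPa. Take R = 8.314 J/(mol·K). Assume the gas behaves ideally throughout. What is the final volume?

0.659 L

Isothermal: T stays 379 K; PV = const ⇒ V₂ = 0.659 L, P₂ = 1250 kPa.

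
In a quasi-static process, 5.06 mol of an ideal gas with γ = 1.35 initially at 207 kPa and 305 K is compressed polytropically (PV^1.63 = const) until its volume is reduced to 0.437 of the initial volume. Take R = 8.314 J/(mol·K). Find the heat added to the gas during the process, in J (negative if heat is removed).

11200 J

V₁ = nRT₁/P₁ = 5.06×8.314×305/207 = 62.0 L.
Polytropic n=1.63: T₂ = T₁(V₁/V₂)^(n−1) = 305×(2.29)^0.63 = 514 K; P₂ = P₁(V₁/V₂)^n = 798 kPa.
W = (P₁V₁−P₂V₂)/(n−1) = (207×62.0−798×27.1)/0.63 = -13900 J.
ΔU = nCvΔT = 5.06×23.8×(514−305) = 25100 J.
Q = ΔU + W = 11200 J.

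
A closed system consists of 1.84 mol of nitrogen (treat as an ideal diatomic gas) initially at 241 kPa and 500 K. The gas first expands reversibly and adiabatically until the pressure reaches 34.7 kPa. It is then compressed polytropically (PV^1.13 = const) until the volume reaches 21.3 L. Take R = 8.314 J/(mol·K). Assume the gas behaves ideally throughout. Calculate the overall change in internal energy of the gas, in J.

-5260 J

V₁ = nRT₁/P₁ = 1.84×8.314×500/241 = 31.7 L.
Step 1 — Adiabatic: T₂/T₁ = (P₂/P₁)^((γ−1)/γ) ⇒ T₂ = 500×(0.144)^0.286 = 287 K; V₂ = 127 L.
ΔU = nCvΔT = 1.84×20.8×(287−500) = -8130 J.
Q = 0 for an adiabatic process, so W = −ΔU = 8130 J.
State after step 1: P = 34.7 kPa, V = 127 L, T = 287 K.
Step 2 — Polytropic n=1.13: T₂ = T₁(V₁/V₂)^(n−1) = 287×(5.95)^0.13 = 362 K; P₂ = P₁(V₁/V₂)^n = 260 kPa.
W = (P₁V₁−P₂V₂)/(n−1) = (34.7×127−260×21.3)/0.13 = -8820 J.
ΔU = nCvΔT = 1.84×20.8×(362−287) = 2870 J.
Q = ΔU + W = -5960 J.
Net over both steps: W = -692 J, Q = -5960 J, ΔU = -5260 J.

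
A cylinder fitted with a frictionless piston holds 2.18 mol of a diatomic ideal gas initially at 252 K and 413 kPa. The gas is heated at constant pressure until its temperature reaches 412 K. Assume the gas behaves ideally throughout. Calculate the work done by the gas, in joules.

V₁ = nRT₁/P₁ = 2.18×8.314×252/413 = 11.1 L.
Isobaric: P stays 413 kPa; V/T = const ⇒ T₂ = 412 K, V₂ = 18.1 L.
W = PΔV = 413×(18.1−11.1) kPa·L = 2900 J.

2900 J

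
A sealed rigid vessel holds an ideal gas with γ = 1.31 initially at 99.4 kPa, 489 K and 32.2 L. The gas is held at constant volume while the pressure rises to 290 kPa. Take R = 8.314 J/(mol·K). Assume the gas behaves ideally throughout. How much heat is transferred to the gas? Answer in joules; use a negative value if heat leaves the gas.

19800 J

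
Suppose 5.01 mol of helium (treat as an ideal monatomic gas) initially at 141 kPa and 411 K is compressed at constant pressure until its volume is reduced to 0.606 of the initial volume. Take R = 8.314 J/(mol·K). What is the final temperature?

249 K

V₁ = nRT₁/P₁ = 5.01×8.314×411/141 = 121 L.
Isobaric: P stays 141 kPa; V/T = const ⇒ T₂ = 249 K, V₂ = 73.6 L.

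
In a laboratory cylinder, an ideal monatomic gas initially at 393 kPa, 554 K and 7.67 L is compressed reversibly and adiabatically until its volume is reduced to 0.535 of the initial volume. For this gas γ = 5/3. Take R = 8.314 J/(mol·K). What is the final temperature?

841 K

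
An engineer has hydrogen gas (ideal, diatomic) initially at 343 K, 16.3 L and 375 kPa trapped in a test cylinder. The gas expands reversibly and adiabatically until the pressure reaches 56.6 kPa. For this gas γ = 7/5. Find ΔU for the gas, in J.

-6380 J

n = P₁V₁/(RT₁) = 375×16.3/(8.314×343) = 2.14 mol.
Adiabatic: T₂/T₁ = (P₂/P₁)^((γ−1)/γ) ⇒ T₂ = 343×(0.151)^0.286 = 200 K; V₂ = 62.9 L.
For an ideal gas ΔU = nCvΔT with Cv = (5/2)R = 20.8 J/(mol·K).
ΔU = 2.14×20.8×(200−343) = -6380 J.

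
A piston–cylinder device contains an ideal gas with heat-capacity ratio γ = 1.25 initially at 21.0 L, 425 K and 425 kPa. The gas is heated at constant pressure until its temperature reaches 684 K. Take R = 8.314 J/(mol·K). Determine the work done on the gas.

-5440 J

n = P₁V₁/(RT₁) = 425×21.0/(8.314×425) = 2.53 mol.
Isobaric: P stays 425 kPa; V/T = const ⇒ T₂ = 684 K, V₂ = 33.8 L.
W = PΔV = 425×(33.8−21.0) kPa·L = 5440 J.
Work done on the gas = −W_by = -5440 J.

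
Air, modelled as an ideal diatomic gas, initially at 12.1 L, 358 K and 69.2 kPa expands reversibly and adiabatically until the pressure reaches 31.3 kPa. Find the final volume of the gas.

21.3 L

Adiabatic: T₂/T₁ = (P₂/P₁)^((γ−1)/γ) ⇒ T₂ = 358×(0.452)^0.286 = 285 K; V₂ = 21.3 L.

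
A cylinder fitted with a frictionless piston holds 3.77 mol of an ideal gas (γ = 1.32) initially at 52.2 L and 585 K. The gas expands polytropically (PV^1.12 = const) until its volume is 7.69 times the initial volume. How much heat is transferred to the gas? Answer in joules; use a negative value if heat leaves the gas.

20700 J

P₁ = nRT₁/V₁ = 3.77×8.314×585/52.2 = 351 kPa.
Polytropic n=1.12: T₂ = T₁(V₁/V₂)^(n−1) = 585×(0.130)^0.12 = 458 K; P₂ = P₁(V₁/V₂)^n = 35.8 kPa.
W = (P₁V₁−P₂V₂)/(n−1) = (351×52.2−35.8×401)/0.12 = 33200 J.
ΔU = nCvΔT = 3.77×26.0×(458−585) = -12400 J.
Q = ΔU + W = 20700 J.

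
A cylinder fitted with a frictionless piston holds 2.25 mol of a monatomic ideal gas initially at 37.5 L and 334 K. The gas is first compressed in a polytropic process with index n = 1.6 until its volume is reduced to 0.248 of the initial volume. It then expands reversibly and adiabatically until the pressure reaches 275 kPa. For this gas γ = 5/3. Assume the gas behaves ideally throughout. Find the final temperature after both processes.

P₁ = nRT₁/V₁ = 2.25×8.314×334/37.5 = 167 kPa.
Step 1 — Polytropic n=1.6: T₂ = T₁(V₁/V₂)^(n−1) = 334×(4.03)^0.60 = 771 K; P₂ = P₁(V₁/V₂)^n = 1550 kPa.
W = (P₁V₁−P₂V₂)/(n−1) = (167×37.5−1550×9.30)/0.60 = -13600 J.
ΔU = nCvΔT = 2.25×12.5×(771−334) = 12300 J.
Q = ΔU + W = -1360 J.
State after step 1: P = 1550 kPa, V = 9.30 L, T = 771 K.
Step 2 — Adiabatic: T₂/T₁ = (P₂/P₁)^((γ−1)/γ) ⇒ T₂ = 771×(0.177)^0.400 = 386 K; V₂ = 26.3 L.
ΔU = nCvΔT = 2.25×12.5×(386−771) = -10800 J.
Q = 0 for an adiabatic process, so W = −ΔU = 10800 J.
Net over both steps: W = -2820 J, Q = -1360 J, ΔU = 1460 J.

386 K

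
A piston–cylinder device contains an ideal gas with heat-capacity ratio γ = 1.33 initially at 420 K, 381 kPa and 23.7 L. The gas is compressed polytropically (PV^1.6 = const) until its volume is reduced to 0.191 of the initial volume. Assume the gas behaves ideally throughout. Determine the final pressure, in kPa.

Polytropic n=1.6: T₂ = T₁(V₁/V₂)^(n−1) = 420×(5.24)^0.60 = 1130 K; P₂ = P₁(V₁/V₂)^n = 5390 kPa.

5390 kPa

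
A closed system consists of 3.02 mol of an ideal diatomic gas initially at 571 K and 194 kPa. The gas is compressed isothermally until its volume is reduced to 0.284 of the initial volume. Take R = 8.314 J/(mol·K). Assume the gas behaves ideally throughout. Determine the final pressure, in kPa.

683 kPa

V₁ = nRT₁/P₁ = 3.02×8.314×571/194 = 73.9 L.
Isothermal: T stays 571 K; PV = const ⇒ V₂ = 21.0 L, P₂ = 683 kPa.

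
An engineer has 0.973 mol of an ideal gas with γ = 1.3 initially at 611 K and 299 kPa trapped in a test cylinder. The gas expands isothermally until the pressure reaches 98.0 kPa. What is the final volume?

V₁ = nRT₁/P₁ = 0.973×8.314×611/299 = 16.5 L.
Isothermal: T stays 611 K; PV = const ⇒ V₂ = 50.4 L, P₂ = 98.0 kPa.

50.4 L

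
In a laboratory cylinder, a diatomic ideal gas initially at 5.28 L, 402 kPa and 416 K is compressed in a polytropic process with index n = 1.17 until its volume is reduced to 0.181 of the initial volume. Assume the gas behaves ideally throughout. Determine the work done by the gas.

n = P₁V₁/(RT₁) = 402×5.28/(8.314×416) = 0.614 mol.
Polytropic n=1.17: T₂ = T₁(V₁/V₂)^(n−1) = 416×(5.52)^0.17 = 556 K; P₂ = P₁(V₁/V₂)^n = 2970 kPa.
W = (P₁V₁−P₂V₂)/(n−1) = (402×5.28−2970×0.956)/0.17 = -4210 J.

-4210 J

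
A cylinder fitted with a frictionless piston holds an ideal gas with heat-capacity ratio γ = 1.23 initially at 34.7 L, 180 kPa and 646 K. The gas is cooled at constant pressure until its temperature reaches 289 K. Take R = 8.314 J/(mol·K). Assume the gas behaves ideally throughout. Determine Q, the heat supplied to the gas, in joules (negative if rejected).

-18500 J

n = P₁V₁/(RT₁) = 180×34.7/(8.314×646) = 1.16 mol.
Isobaric: P stays 180 kPa; V/T = const ⇒ T₂ = 289 K, V₂ = 15.5 L.
W = PΔV = 180×(15.5−34.7) kPa·L = -3450 J.
ΔU = nCvΔT = 1.16×36.1×(289−646) = -15000 J.
Q = ΔU + W = nCpΔT = -18500 J.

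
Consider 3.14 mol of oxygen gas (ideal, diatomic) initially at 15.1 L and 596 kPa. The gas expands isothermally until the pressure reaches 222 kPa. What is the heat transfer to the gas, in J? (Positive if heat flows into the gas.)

8890 J

T₁ = P₁V₁/(nR) = 596×15.1/(3.14×8.314) = 345 K.
Isothermal: T stays 345 K; PV = const ⇒ V₂ = 40.5 L, P₂ = 222 kPa.
ΔU = 0 (ideal gas, T constant).
W = nRT ln(V₂/V₁) = 3.14×8.314×345×ln(2.68) = 8890 J.
Q = ΔU + W = 8890 J.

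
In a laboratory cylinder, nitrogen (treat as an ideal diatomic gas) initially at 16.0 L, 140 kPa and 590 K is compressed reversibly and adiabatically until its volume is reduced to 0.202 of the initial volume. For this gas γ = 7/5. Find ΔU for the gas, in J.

5020 J

n = P₁V₁/(RT₁) = 140×16.0/(8.314×590) = 0.457 mol.
Adiabatic: TV^(γ−1) = const ⇒ T₂ = 590×(4.95)^0.400 = 1120 K; PV^γ = const ⇒ P₂ = 1310 kPa.
For an ideal gas ΔU = nCvΔT with Cv = (5/2)R = 20.8 J/(mol·K).
ΔU = 0.457×20.8×(1120−590) = 5020 J.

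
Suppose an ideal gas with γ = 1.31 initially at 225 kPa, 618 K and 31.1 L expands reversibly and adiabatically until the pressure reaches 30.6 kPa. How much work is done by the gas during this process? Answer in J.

8490 J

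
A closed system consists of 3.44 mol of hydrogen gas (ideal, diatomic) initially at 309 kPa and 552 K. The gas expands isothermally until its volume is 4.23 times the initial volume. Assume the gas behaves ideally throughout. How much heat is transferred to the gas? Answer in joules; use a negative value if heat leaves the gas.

V₁ = nRT₁/P₁ = 3.44×8.314×552/309 = 51.1 L.
Isothermal: T stays 552 K; PV = const ⇒ V₂ = 216 L, P₂ = 73.0 kPa.
ΔU = 0 (ideal gas, T constant).
W = nRT ln(V₂/V₁) = 3.44×8.314×552×ln(4.23) = 22800 J.
Q = ΔU + W = 22800 J.

22800 J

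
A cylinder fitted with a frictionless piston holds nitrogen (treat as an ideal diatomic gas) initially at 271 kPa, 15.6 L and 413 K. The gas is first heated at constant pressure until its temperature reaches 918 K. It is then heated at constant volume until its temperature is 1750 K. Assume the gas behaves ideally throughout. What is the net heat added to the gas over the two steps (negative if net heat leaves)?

n = P₁V₁/(RT₁) = 271×15.6/(8.314×413) = 1.23 mol.
Step 1 — Isobaric: P stays 271 kPa; V/T = const ⇒ T₂ = 918 K, V₂ = 34.7 L.
W = PΔV = 271×(34.7−15.6) kPa·L = 5170 J.
ΔU = nCvΔT = 1.23×20.8×(918−413) = 12900 J.
Q = ΔU + W = nCpΔT = 18100 J.
State after step 1: P = 271 kPa, V = 34.7 L, T = 918 K.
Step 2 — Isochoric: V stays 34.7 L; P/T = const ⇒ T₂ = 1750 K, P₂ = 517 kPa.
W = 0 (no volume change).
ΔU = nCvΔT = 1.23×20.8×(1750−918) = 21300 J.
Q = ΔU = 21300 J.
Net over both steps: W = 5170 J, Q = 39400 J, ΔU = 34200 J.

39400 J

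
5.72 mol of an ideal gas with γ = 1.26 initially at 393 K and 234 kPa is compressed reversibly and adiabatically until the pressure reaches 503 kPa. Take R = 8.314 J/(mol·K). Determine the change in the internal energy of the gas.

V₁ = nRT₁/P₁ = 5.72×8.314×393/234 = 79.9 L.
Adiabatic: T₂/T₁ = (P₂/P₁)^((γ−1)/γ) ⇒ T₂ = 393×(2.15)^0.206 = 460 K; V₂ = 43.5 L.
For an ideal gas ΔU = nCvΔT with Cv = R/(γ−1) = 32.0 J/(mol·K).
ΔU = 5.72×32.0×(460−393) = 12300 J.

12300 J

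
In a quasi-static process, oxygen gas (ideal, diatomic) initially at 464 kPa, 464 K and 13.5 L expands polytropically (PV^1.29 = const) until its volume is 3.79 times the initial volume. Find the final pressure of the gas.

Polytropic n=1.29: T₂ = T₁(V₁/V₂)^(n−1) = 464×(0.264)^0.29 = 315 K; P₂ = P₁(V₁/V₂)^n = 83.2 kPa.

83.2 kPa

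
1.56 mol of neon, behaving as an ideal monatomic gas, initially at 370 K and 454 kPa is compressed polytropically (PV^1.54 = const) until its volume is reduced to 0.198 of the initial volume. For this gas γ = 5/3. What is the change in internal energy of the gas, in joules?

10100 J

V₁ = nRT₁/P₁ = 1.56×8.314×370/454 = 10.6 L.
Polytropic n=1.54: T₂ = T₁(V₁/V₂)^(n−1) = 370×(5.05)^0.54 = 887 K; P₂ = P₁(V₁/V₂)^n = 5500 kPa.
For an ideal gas ΔU = nCvΔT with Cv = (3/2)R = 12.5 J/(mol·K).
ΔU = 1.56×12.5×(887−370) = 10100 J.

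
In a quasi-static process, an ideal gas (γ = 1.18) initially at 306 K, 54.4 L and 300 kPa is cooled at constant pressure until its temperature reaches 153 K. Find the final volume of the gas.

Isobaric: P stays 300 kPa; V/T = const ⇒ T₂ = 153 K, V₂ = 27.2 L.

27.2 L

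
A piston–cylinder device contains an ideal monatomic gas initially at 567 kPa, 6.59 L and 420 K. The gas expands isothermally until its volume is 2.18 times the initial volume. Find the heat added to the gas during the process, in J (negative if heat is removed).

2910 J

n = P₁V₁/(RT₁) = 567×6.59/(8.314×420) = 1.07 mol.
Isothermal: T stays 420 K; PV = const ⇒ V₂ = 14.4 L, P₂ = 260 kPa.
ΔU = 0 (ideal gas, T constant).
W = nRT ln(V₂/V₁) = 1.07×8.314×420×ln(2.18) = 2910 J.
Q = ΔU + W = 2910 J.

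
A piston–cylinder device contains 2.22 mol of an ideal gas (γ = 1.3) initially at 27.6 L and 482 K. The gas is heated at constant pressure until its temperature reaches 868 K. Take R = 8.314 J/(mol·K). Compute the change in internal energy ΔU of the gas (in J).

23700 J

P₁ = nRT₁/V₁ = 2.22×8.314×482/27.6 = 322 kPa.
Isobaric: P stays 322 kPa; V/T = const ⇒ T₂ = 868 K, V₂ = 49.7 L.
For an ideal gas ΔU = nCvΔT with Cv = R/(γ−1) = 27.7 J/(mol·K).
ΔU = 2.22×27.7×(868−482) = 23700 J.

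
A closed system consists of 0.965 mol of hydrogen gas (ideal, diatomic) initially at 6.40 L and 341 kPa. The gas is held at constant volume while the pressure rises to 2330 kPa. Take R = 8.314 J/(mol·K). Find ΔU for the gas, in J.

31800 J

T₁ = P₁V₁/(nR) = 341×6.40/(0.965×8.314) = 272 K.
Isochoric: V stays 6.40 L; P/T = const ⇒ T₂ = 1860 K, P₂ = 2330 kPa.
For an ideal gas ΔU = nCvΔT with Cv = (5/2)R = 20.8 J/(mol·K).
ΔU = 0.965×20.8×(1860−272) = 31800 J.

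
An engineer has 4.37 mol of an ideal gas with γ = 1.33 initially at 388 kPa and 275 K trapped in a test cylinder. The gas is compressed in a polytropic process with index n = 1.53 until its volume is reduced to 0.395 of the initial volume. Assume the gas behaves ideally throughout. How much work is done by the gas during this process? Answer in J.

V₁ = nRT₁/P₁ = 4.37×8.314×275/388 = 25.8 L.
Polytropic n=1.53: T₂ = T₁(V₁/V₂)^(n−1) = 275×(2.53)^0.53 = 450 K; P₂ = P₁(V₁/V₂)^n = 1610 kPa.
W = (P₁V₁−P₂V₂)/(n−1) = (388×25.8−1610×10.2)/0.53 = -12000 J.

-12000 J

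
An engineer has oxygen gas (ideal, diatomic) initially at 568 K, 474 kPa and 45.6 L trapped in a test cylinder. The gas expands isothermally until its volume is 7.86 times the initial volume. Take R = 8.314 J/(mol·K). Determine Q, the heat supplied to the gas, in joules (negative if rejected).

44600 J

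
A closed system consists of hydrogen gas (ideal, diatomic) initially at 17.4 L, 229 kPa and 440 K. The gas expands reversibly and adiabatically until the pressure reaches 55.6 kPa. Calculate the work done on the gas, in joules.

-3310 J

n = P₁V₁/(RT₁) = 229×17.4/(8.314×440) = 1.09 mol.
Adiabatic: T₂/T₁ = (P₂/P₁)^((γ−1)/γ) ⇒ T₂ = 440×(0.243)^0.286 = 294 K; V₂ = 47.8 L.
ΔU = nCvΔT = 1.09×20.8×(294−440) = -3310 J.
Q = 0 for an adiabatic process, so W = −ΔU = 3310 J.
Work done on the gas = −W_by = -3310 J.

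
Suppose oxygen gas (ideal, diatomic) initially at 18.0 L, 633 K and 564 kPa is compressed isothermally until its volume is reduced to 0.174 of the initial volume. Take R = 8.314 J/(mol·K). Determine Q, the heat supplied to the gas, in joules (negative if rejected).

n = P₁V₁/(RT₁) = 564×18.0/(8.314×633) = 1.93 mol.
Isothermal: T stays 633 K; PV = const ⇒ V₂ = 3.13 L, P₂ = 3240 kPa.
ΔU = 0 (ideal gas, T constant).
W = nRT ln(V₂/V₁) = 1.93×8.314×633×ln(0.174) = -17800 J.
Q = ΔU + W = -17800 J.

-17800 J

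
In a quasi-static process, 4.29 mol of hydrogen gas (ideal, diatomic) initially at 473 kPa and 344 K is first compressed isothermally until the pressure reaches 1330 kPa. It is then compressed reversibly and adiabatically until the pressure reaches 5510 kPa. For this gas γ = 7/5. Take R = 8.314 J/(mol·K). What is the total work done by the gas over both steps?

-28100 J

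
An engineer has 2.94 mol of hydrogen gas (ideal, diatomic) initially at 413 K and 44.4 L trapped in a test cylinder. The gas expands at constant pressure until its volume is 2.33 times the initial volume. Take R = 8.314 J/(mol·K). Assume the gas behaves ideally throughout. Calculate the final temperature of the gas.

962 K

P₁ = nRT₁/V₁ = 2.94×8.314×413/44.4 = 227 kPa.
Isobaric: P stays 227 kPa; V/T = const ⇒ T₂ = 962 K, V₂ = 103 L.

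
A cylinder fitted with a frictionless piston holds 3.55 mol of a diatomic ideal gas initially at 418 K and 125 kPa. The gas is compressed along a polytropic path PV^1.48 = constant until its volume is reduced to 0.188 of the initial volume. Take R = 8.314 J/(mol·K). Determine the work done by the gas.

-31600 J

V₁ = nRT₁/P₁ = 3.55×8.314×418/125 = 98.7 L.
Polytropic n=1.48: T₂ = T₁(V₁/V₂)^(n−1) = 418×(5.32)^0.48 = 932 K; P₂ = P₁(V₁/V₂)^n = 1480 kPa.
W = (P₁V₁−P₂V₂)/(n−1) = (125×98.7−1480×18.6)/0.48 = -31600 J.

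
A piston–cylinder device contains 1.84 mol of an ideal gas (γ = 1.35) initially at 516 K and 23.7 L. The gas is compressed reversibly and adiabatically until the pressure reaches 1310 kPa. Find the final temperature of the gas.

P₁ = nRT₁/V₁ = 1.84×8.314×516/23.7 = 333 kPa.
Adiabatic: T₂/T₁ = (P₂/P₁)^((γ−1)/γ) ⇒ T₂ = 516×(3.93)^0.259 = 736 K; V₂ = 8.59 L.

736 K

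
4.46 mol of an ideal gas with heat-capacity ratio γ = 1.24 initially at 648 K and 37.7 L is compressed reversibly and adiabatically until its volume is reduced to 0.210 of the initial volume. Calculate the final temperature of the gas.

942 K

P₁ = nRT₁/V₁ = 4.46×8.314×648/37.7 = 637 kPa.
Adiabatic: TV^(γ−1) = const ⇒ T₂ = 648×(4.76)^0.240 = 942 K; PV^γ = const ⇒ P₂ = 4410 kPa.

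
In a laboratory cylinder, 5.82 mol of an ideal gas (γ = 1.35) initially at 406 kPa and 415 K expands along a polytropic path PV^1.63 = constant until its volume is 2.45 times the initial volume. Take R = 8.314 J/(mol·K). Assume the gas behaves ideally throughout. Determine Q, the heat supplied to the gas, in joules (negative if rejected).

-11000 J

V₁ = nRT₁/P₁ = 5.82×8.314×415/406 = 49.5 L.
Polytropic n=1.63: T₂ = T₁(V₁/V₂)^(n−1) = 415×(0.408)^0.63 = 236 K; P₂ = P₁(V₁/V₂)^n = 94.2 kPa.
W = (P₁V₁−P₂V₂)/(n−1) = (406×49.5−94.2×121)/0.63 = 13700 J.
ΔU = nCvΔT = 5.82×23.8×(236−415) = -24700 J.
Q = ΔU + W = -11000 J.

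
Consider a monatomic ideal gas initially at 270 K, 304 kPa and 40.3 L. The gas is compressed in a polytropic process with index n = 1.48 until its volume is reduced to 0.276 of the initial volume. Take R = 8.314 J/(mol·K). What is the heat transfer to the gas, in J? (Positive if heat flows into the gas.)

-6110 J

n = P₁V₁/(RT₁) = 304×40.3/(8.314×270) = 5.46 mol.
Polytropic n=1.48: T₂ = T₁(V₁/V₂)^(n−1) = 270×(3.62)^0.48 = 501 K; P₂ = P₁(V₁/V₂)^n = 2040 kPa.
W = (P₁V₁−P₂V₂)/(n−1) = (304×40.3−2040×11.1)/0.48 = -21800 J.
ΔU = nCvΔT = 5.46×12.5×(501−270) = 15700 J.
Q = ΔU + W = -6110 J.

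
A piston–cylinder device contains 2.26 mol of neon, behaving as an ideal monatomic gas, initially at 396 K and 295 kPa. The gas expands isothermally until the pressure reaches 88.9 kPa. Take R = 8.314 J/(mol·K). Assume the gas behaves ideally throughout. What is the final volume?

83.7 L

V₁ = nRT₁/P₁ = 2.26×8.314×396/295 = 25.2 L.
Isothermal: T stays 396 K; PV = const ⇒ V₂ = 83.7 L, P₂ = 88.9 kPa.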